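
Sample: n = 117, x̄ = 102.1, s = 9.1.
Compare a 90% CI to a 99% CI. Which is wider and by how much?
99% CI is wider by 1.62

df = 116
90% CI: t* = 1.658, (100.71, 103.49), width = 2 · t* · s/√n = 2.79
99% CI: t* = 2.619, (99.90, 104.30), width = 2 · t* · s/√n = 4.41

The 99% CI is wider by 4.41 - 2.79 = 1.62.
Higher confidence requires a wider interval.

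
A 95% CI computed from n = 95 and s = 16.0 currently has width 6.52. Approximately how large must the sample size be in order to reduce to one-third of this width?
n ≈ 855

CI width ∝ 1/√n
To reduce width by factor 3, need √n to grow by 3 → need 3² = 9 times as many samples.

Current: n = 95, width = 6.52
New: n = 855, width ≈ 2.15

Width reduced by factor of 6.52/2.15 = 3.03.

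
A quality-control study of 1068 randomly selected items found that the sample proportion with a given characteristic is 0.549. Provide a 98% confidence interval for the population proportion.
(0.514, 0.584)

Proportion CI:
SE = √(p̂(1-p̂)/n) = √(0.549 · 0.451 / 1068) = 0.01523

z* = 2.326
Margin = z* · SE = 2.326 · 0.01523 = 0.0354

CI: 0.549 ± 0.0354 = (0.514, 0.584)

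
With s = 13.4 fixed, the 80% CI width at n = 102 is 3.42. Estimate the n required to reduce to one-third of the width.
n ≈ 918

CI width ∝ 1/√n
To reduce width by factor 3, need √n to grow by 3 → need 3² = 9 times as many samples.

Current: n = 102, width = 3.42
New: n = 918, width ≈ 1.13

Width reduced by factor of 3.42/1.13 = 3.03.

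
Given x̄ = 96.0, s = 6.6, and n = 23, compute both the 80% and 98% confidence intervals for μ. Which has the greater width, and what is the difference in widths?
98% CI is wider by 3.26

df = 22
80% CI: t* = 1.321, (94.18, 97.82), width = 2 · t* · s/√n = 3.64
98% CI: t* = 2.508, (92.55, 99.45), width = 2 · t* · s/√n = 6.90

The 98% CI is wider by 6.90 - 3.64 = 3.26.
Higher confidence requires a wider interval.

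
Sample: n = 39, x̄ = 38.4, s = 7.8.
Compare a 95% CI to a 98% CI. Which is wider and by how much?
98% CI is wider by 1.01

df = 38
95% CI: t* = 2.024, (35.87, 40.93), width = 2 · t* · s/√n = 5.06
98% CI: t* = 2.429, (35.37, 41.43), width = 2 · t* · s/√n = 6.07

The 98% CI is wider by 6.07 - 5.06 = 1.01.
Higher confidence requires a wider interval.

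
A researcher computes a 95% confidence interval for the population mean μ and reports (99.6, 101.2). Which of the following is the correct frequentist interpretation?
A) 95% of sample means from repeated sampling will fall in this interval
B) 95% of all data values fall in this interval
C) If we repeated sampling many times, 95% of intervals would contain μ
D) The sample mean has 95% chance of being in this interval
C

A) Wrong — coverage applies to intervals containing μ, not to future x̄ values.
B) Wrong — a CI is about the parameter μ, not individual data values.
C) Correct — this is the frequentist long-run coverage interpretation.
D) Wrong — x̄ is observed and sits in the interval by construction.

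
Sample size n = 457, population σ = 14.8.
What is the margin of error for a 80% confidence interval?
Margin of error = 0.89

Margin of error = z* · σ/√n
= 1.282 · 14.8/√457
= 1.282 · 14.8/21.3776
= 0.89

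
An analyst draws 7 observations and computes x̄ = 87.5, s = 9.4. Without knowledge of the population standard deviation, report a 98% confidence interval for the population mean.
(76.33, 98.67)

t-interval (σ unknown):
df = n - 1 = 6
t* = 3.143 for 98% confidence

Margin of error = t* · s/√n = 3.143 · 9.4/√7 = 11.17

CI: (76.33, 98.67)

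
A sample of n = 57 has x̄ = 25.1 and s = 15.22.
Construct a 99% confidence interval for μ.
(19.72, 30.48)

t-interval (σ unknown):
df = n - 1 = 56
t* = 2.667 for 99% confidence

Margin of error = t* · s/√n = 2.667 · 15.22/√57 = 5.38

CI: (19.72, 30.48)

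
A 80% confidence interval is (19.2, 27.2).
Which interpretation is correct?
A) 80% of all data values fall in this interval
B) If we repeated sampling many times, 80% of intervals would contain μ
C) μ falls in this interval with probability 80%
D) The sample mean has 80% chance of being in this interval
B

A) Wrong — a CI is about the parameter μ, not individual data values.
B) Correct — this is the frequentist long-run coverage interpretation.
C) Wrong — μ is fixed; the randomness lives in the interval, not in μ.
D) Wrong — x̄ is observed and sits in the interval by construction.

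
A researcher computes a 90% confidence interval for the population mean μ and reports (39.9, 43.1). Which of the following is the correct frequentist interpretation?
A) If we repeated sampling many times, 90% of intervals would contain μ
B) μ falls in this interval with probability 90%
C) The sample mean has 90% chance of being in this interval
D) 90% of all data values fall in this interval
A

A) Correct — this is the frequentist long-run coverage interpretation.
B) Wrong — μ is fixed; the randomness lives in the interval, not in μ.
C) Wrong — x̄ is observed and sits in the interval by construction.
D) Wrong — a CI is about the parameter μ, not individual data values.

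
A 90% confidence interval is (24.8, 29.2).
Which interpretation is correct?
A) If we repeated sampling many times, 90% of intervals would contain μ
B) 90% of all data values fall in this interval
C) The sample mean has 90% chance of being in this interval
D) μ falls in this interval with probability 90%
A

A) Correct — this is the frequentist long-run coverage interpretation.
B) Wrong — a CI is about the parameter μ, not individual data values.
C) Wrong — x̄ is observed and sits in the interval by construction.
D) Wrong — μ is fixed; the randomness lives in the interval, not in μ.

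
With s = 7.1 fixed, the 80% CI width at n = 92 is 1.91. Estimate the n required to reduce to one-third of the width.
n ≈ 828

CI width ∝ 1/√n
To reduce width by factor 3, need √n to grow by 3 → need 3² = 9 times as many samples.

Current: n = 92, width = 1.91
New: n = 828, width ≈ 0.63

Width reduced by factor of 1.91/0.63 = 3.03.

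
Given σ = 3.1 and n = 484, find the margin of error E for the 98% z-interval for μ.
Margin of error = 0.33

Margin of error = z* · σ/√n
= 2.326 · 3.1/√484
= 2.326 · 3.1/22.0000
= 0.33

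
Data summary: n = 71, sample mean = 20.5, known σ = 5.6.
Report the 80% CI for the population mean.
(19.65, 21.35)

z-interval (σ known):
z* = 1.282 for 80% confidence

Margin of error = z* · σ/√n = 1.282 · 5.6/√71 = 0.85

CI: (20.5 - 0.85, 20.5 + 0.85) = (19.65, 21.35)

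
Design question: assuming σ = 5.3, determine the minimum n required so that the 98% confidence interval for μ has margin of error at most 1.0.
n ≥ 152

For margin E ≤ 1.0:
n ≥ (z* · σ / E)²
n ≥ (2.326 · 5.3 / 1.0)²
n ≥ 151.97

Minimum n = 152 (rounding up)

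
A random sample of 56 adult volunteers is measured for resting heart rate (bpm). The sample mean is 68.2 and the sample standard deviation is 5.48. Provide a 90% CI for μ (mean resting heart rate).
(66.97, 69.43)

t-interval (σ unknown):
df = n - 1 = 55
t* = 1.673 for 90% confidence

Margin of error = t* · s/√n = 1.673 · 5.48/√56 = 1.23

CI: (66.97, 69.43)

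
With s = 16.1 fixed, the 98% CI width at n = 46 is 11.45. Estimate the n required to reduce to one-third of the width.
n ≈ 414

CI width ∝ 1/√n
To reduce width by factor 3, need √n to grow by 3 → need 3² = 9 times as many samples.

Current: n = 46, width = 11.45
New: n = 414, width ≈ 3.70

Width reduced by factor of 11.45/3.70 = 3.09.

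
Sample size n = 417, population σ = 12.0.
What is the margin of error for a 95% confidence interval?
Margin of error = 1.15

Margin of error = z* · σ/√n
= 1.960 · 12.0/√417
= 1.960 · 12.0/20.4206
= 1.15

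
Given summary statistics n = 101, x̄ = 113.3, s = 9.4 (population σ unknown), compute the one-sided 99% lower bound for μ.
μ ≥ 111.09

Lower bound (one-sided):
t* = 2.364 (one-sided for 99%)
Lower bound = x̄ - t* · s/√n = 113.3 - 2.364 · 9.4/√101 = 111.09

We are 99% confident that μ ≥ 111.09.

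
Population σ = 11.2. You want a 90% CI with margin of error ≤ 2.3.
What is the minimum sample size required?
n ≥ 65

For margin E ≤ 2.3:
n ≥ (z* · σ / E)²
n ≥ (1.645 · 11.2 / 2.3)²
n ≥ 64.17

Minimum n = 65 (rounding up)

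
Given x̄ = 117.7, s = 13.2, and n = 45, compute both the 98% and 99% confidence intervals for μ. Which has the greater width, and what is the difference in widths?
99% CI is wider by 1.09

df = 44
98% CI: t* = 2.414, (112.95, 122.45), width = 2 · t* · s/√n = 9.50
99% CI: t* = 2.692, (112.40, 123.00), width = 2 · t* · s/√n = 10.59

The 99% CI is wider by 10.59 - 9.50 = 1.09.
Higher confidence requires a wider interval.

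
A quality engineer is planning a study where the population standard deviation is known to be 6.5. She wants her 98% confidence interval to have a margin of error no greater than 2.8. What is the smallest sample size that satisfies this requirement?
n ≥ 30

For margin E ≤ 2.8:
n ≥ (z* · σ / E)²
n ≥ (2.326 · 6.5 / 2.8)²
n ≥ 29.16

Minimum n = 30 (rounding up)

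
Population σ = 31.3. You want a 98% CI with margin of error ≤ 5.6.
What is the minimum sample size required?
n ≥ 170

For margin E ≤ 5.6:
n ≥ (z* · σ / E)²
n ≥ (2.326 · 31.3 / 5.6)²
n ≥ 169.02

Minimum n = 170 (rounding up)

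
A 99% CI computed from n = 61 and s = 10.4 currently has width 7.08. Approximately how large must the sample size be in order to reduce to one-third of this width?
n ≈ 549

CI width ∝ 1/√n
To reduce width by factor 3, need √n to grow by 3 → need 3² = 9 times as many samples.

Current: n = 61, width = 7.08
New: n = 549, width ≈ 2.29

Width reduced by factor of 7.08/2.29 = 3.09.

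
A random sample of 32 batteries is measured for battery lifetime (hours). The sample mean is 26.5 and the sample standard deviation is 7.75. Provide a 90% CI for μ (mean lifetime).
(24.18, 28.82)

t-interval (σ unknown):
df = n - 1 = 31
t* = 1.696 for 90% confidence

Margin of error = t* · s/√n = 1.696 · 7.75/√32 = 2.32

CI: (24.18, 28.82)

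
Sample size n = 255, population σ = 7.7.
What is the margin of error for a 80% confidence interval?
Margin of error = 0.62

Margin of error = z* · σ/√n
= 1.282 · 7.7/√255
= 1.282 · 7.7/15.9687
= 0.62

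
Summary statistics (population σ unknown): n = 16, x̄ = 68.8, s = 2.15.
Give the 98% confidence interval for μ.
(67.40, 70.20)

t-interval (σ unknown):
df = n - 1 = 15
t* = 2.602 for 98% confidence

Margin of error = t* · s/√n = 2.602 · 2.15/√16 = 1.40

CI: (67.40, 70.20)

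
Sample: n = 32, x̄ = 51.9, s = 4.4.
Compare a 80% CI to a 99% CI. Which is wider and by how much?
99% CI is wider by 2.23

df = 31
80% CI: t* = 1.309, (50.88, 52.92), width = 2 · t* · s/√n = 2.04
99% CI: t* = 2.744, (49.77, 54.03), width = 2 · t* · s/√n = 4.27

The 99% CI is wider by 4.27 - 2.04 = 2.23.
Higher confidence requires a wider interval.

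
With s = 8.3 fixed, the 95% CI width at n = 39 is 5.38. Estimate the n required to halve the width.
n ≈ 156

CI width ∝ 1/√n
To reduce width by factor 2, need √n to grow by 2 → need 2² = 4 times as many samples.

Current: n = 39, width = 5.38
New: n = 156, width ≈ 2.62

Width reduced by factor of 5.38/2.62 = 2.05.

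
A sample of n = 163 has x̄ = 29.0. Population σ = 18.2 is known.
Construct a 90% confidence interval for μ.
(26.65, 31.35)

z-interval (σ known):
z* = 1.645 for 90% confidence

Margin of error = z* · σ/√n = 1.645 · 18.2/√163 = 2.35

CI: (29.0 - 2.35, 29.0 + 2.35) = (26.65, 31.35)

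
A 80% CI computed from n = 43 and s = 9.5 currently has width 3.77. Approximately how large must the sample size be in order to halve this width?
n ≈ 172

CI width ∝ 1/√n
To reduce width by factor 2, need √n to grow by 2 → need 2² = 4 times as many samples.

Current: n = 43, width = 3.77
New: n = 172, width ≈ 1.86

Width reduced by factor of 3.77/1.86 = 2.03.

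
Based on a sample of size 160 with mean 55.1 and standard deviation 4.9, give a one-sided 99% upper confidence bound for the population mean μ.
μ ≤ 56.01

Upper bound (one-sided):
t* = 2.350 (one-sided for 99%)
Upper bound = x̄ + t* · s/√n = 55.1 + 2.350 · 4.9/√160 = 56.01

We are 99% confident that μ ≤ 56.01.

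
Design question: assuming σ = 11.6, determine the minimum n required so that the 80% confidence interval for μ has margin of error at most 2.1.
n ≥ 51

For margin E ≤ 2.1:
n ≥ (z* · σ / E)²
n ≥ (1.282 · 11.6 / 2.1)²
n ≥ 50.15

Minimum n = 51 (rounding up)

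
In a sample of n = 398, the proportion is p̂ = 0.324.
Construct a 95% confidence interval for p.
(0.278, 0.370)

Proportion CI:
SE = √(p̂(1-p̂)/n) = √(0.324 · 0.676 / 398) = 0.02346

z* = 1.960
Margin = z* · SE = 1.960 · 0.02346 = 0.0460

CI: 0.324 ± 0.0460 = (0.278, 0.370)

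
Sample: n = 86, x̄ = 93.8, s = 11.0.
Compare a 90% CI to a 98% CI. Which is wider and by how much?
98% CI is wider by 1.67

df = 85
90% CI: t* = 1.663, (91.83, 95.77), width = 2 · t* · s/√n = 3.95
98% CI: t* = 2.371, (90.99, 96.61), width = 2 · t* · s/√n = 5.62

The 98% CI is wider by 5.62 - 3.95 = 1.67.
Higher confidence requires a wider interval.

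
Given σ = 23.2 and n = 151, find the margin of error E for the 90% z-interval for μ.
Margin of error = 3.11

Margin of error = z* · σ/√n
= 1.645 · 23.2/√151
= 1.645 · 23.2/12.2882
= 3.11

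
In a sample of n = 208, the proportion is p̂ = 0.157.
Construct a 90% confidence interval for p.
(0.116, 0.198)

Proportion CI:
SE = √(p̂(1-p̂)/n) = √(0.157 · 0.843 / 208) = 0.02523

z* = 1.645
Margin = z* · SE = 1.645 · 0.02523 = 0.0415

CI: 0.157 ± 0.0415 = (0.116, 0.198)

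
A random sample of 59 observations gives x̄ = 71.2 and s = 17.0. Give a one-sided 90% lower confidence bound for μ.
μ ≥ 68.33

Lower bound (one-sided):
t* = 1.296 (one-sided for 90%)
Lower bound = x̄ - t* · s/√n = 71.2 - 1.296 · 17.0/√59 = 68.33

We are 90% confident that μ ≥ 68.33.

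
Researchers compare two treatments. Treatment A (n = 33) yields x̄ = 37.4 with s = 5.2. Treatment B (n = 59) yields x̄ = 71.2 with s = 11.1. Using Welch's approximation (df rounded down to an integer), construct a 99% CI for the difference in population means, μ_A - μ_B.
(-38.29, -29.31)

Difference: x̄₁ - x̄₂ = -33.80
SE = √(s₁²/n₁ + s₂²/n₂) = √(5.2²/33 + 11.1²/59) = 1.7052
df = 87.91 → 87 (Welch–Satterthwaite, rounded down)
t* = 2.634

CI: -33.80 ± 2.634 · 1.7052 = -33.80 ± 4.49 = (-38.29, -29.31)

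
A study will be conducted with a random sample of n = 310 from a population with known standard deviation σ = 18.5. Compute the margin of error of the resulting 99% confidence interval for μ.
Margin of error = 2.71

Margin of error = z* · σ/√n
= 2.576 · 18.5/√310
= 2.576 · 18.5/17.6068
= 2.71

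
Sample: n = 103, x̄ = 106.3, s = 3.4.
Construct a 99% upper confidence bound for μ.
μ ≤ 107.09

Upper bound (one-sided):
t* = 2.363 (one-sided for 99%)
Upper bound = x̄ + t* · s/√n = 106.3 + 2.363 · 3.4/√103 = 107.09

We are 99% confident that μ ≤ 107.09.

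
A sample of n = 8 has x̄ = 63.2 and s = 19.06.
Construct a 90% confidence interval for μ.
(50.43, 75.97)

t-interval (σ unknown):
df = n - 1 = 7
t* = 1.895 for 90% confidence

Margin of error = t* · s/√n = 1.895 · 19.06/√8 = 12.77

CI: (50.43, 75.97)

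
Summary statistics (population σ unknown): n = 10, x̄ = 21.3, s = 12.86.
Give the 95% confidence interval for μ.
(12.10, 30.50)

t-interval (σ unknown):
df = n - 1 = 9
t* = 2.262 for 95% confidence

Margin of error = t* · s/√n = 2.262 · 12.86/√10 = 9.20

CI: (12.10, 30.50)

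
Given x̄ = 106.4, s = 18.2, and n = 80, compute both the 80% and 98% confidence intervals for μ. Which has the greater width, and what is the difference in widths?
98% CI is wider by 4.40

df = 79
80% CI: t* = 1.292, (103.77, 109.03), width = 2 · t* · s/√n = 5.26
98% CI: t* = 2.374, (101.57, 111.23), width = 2 · t* · s/√n = 9.66

The 98% CI is wider by 9.66 - 5.26 = 4.40.
Higher confidence requires a wider interval.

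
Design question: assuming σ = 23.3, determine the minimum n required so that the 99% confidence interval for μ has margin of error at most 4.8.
n ≥ 157

For margin E ≤ 4.8:
n ≥ (z* · σ / E)²
n ≥ (2.576 · 23.3 / 4.8)²
n ≥ 156.36

Minimum n = 157 (rounding up)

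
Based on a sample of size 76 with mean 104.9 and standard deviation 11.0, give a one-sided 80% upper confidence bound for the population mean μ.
μ ≤ 105.97

Upper bound (one-sided):
t* = 0.846 (one-sided for 80%)
Upper bound = x̄ + t* · s/√n = 104.9 + 0.846 · 11.0/√76 = 105.97

We are 80% confident that μ ≤ 105.97.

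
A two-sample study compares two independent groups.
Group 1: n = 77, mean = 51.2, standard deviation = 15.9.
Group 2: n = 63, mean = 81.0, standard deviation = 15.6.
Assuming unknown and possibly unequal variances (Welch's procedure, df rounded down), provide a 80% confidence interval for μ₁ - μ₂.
(-33.24, -26.36)

Difference: x̄₁ - x̄₂ = -29.80
SE = √(s₁²/n₁ + s₂²/n₂) = √(15.9²/77 + 15.6²/63) = 2.6732
df = 133.50 → 133 (Welch–Satterthwaite, rounded down)
t* = 1.288

CI: -29.80 ± 1.288 · 2.6732 = -29.80 ± 3.44 = (-33.24, -26.36)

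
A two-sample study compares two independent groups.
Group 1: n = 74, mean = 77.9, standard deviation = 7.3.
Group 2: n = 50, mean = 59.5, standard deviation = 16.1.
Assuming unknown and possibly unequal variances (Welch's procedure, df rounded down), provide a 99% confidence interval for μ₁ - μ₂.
(11.94, 24.86)

Difference: x̄₁ - x̄₂ = 18.40
SE = √(s₁²/n₁ + s₂²/n₂) = √(7.3²/74 + 16.1²/50) = 2.4299
df = 62.75 → 62 (Welch–Satterthwaite, rounded down)
t* = 2.657

CI: 18.40 ± 2.657 · 2.4299 = 18.40 ± 6.46 = (11.94, 24.86)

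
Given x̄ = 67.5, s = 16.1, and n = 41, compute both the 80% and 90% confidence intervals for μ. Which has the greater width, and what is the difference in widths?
90% CI is wider by 1.92

df = 40
80% CI: t* = 1.303, (64.22, 70.78), width = 2 · t* · s/√n = 6.55
90% CI: t* = 1.684, (63.27, 71.73), width = 2 · t* · s/√n = 8.47

The 90% CI is wider by 8.47 - 6.55 = 1.92.
Higher confidence requires a wider interval.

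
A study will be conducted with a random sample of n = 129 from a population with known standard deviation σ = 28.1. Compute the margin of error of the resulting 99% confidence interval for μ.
Margin of error = 6.37

Margin of error = z* · σ/√n
= 2.576 · 28.1/√129
= 2.576 · 28.1/11.3578
= 6.37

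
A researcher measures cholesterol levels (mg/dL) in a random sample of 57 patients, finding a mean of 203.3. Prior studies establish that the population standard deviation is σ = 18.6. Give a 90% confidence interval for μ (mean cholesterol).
(199.25, 207.35)

z-interval (σ known):
z* = 1.645 for 90% confidence

Margin of error = z* · σ/√n = 1.645 · 18.6/√57 = 4.05

CI: (203.3 - 4.05, 203.3 + 4.05) = (199.25, 207.35)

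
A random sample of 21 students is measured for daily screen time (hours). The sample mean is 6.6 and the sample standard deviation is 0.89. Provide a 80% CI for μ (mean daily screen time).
(6.34, 6.86)

t-interval (σ unknown):
df = n - 1 = 20
t* = 1.325 for 80% confidence

Margin of error = t* · s/√n = 1.325 · 0.89/√21 = 0.26

CI: (6.34, 6.86)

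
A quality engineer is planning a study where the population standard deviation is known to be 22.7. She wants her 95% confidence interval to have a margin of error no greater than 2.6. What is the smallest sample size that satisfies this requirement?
n ≥ 293

For margin E ≤ 2.6:
n ≥ (z* · σ / E)²
n ≥ (1.960 · 22.7 / 2.6)²
n ≥ 292.83

Minimum n = 293 (rounding up)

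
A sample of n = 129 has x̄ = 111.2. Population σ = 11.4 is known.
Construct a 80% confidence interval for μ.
(109.91, 112.49)

z-interval (σ known):
z* = 1.282 for 80% confidence

Margin of error = z* · σ/√n = 1.282 · 11.4/√129 = 1.29

CI: (111.2 - 1.29, 111.2 + 1.29) = (109.91, 112.49)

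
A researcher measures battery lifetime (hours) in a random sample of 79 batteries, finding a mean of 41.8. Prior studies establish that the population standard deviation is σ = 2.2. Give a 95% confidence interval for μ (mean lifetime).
(41.31, 42.29)

z-interval (σ known):
z* = 1.960 for 95% confidence

Margin of error = z* · σ/√n = 1.960 · 2.2/√79 = 0.49

CI: (41.8 - 0.49, 41.8 + 0.49) = (41.31, 42.29)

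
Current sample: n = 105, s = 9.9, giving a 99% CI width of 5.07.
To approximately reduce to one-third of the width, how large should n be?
n ≈ 945

CI width ∝ 1/√n
To reduce width by factor 3, need √n to grow by 3 → need 3² = 9 times as many samples.

Current: n = 105, width = 5.07
New: n = 945, width ≈ 1.66

Width reduced by factor of 5.07/1.66 = 3.05.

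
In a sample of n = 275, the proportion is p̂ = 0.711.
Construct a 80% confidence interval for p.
(0.676, 0.746)

Proportion CI:
SE = √(p̂(1-p̂)/n) = √(0.711 · 0.289 / 275) = 0.02733

z* = 1.282
Margin = z* · SE = 1.282 · 0.02733 = 0.0350

CI: 0.711 ± 0.0350 = (0.676, 0.746)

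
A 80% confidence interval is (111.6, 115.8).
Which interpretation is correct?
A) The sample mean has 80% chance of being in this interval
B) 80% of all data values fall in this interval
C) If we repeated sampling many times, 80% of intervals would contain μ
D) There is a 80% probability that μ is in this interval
C

A) Wrong — x̄ is observed and sits in the interval by construction.
B) Wrong — a CI is about the parameter μ, not individual data values.
C) Correct — this is the frequentist long-run coverage interpretation.
D) Wrong — μ is fixed; the randomness lives in the interval, not in μ.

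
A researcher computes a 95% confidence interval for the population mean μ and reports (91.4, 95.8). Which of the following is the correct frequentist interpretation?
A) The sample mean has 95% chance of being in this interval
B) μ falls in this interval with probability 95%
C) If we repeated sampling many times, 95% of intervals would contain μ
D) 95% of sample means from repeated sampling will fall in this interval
C

A) Wrong — x̄ is observed and sits in the interval by construction.
B) Wrong — μ is fixed; the randomness lives in the interval, not in μ.
C) Correct — this is the frequentist long-run coverage interpretation.
D) Wrong — coverage applies to intervals containing μ, not to future x̄ values.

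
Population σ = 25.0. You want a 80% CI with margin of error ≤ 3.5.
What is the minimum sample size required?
n ≥ 84

For margin E ≤ 3.5:
n ≥ (z* · σ / E)²
n ≥ (1.282 · 25.0 / 3.5)²
n ≥ 83.85

Minimum n = 84 (rounding up)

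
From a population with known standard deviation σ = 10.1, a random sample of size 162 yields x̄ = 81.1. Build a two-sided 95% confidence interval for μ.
(79.54, 82.66)

z-interval (σ known):
z* = 1.960 for 95% confidence

Margin of error = z* · σ/√n = 1.960 · 10.1/√162 = 1.56

CI: (81.1 - 1.56, 81.1 + 1.56) = (79.54, 82.66)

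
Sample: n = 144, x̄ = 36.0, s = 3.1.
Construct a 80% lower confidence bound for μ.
μ ≥ 35.78

Lower bound (one-sided):
t* = 0.844 (one-sided for 80%)
Lower bound = x̄ - t* · s/√n = 36.0 - 0.844 · 3.1/√144 = 35.78

We are 80% confident that μ ≥ 35.78.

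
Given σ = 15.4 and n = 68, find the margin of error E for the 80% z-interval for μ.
Margin of error = 2.39

Margin of error = z* · σ/√n
= 1.282 · 15.4/√68
= 1.282 · 15.4/8.2462
= 2.39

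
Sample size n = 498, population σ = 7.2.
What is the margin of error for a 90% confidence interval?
Margin of error = 0.53

Margin of error = z* · σ/√n
= 1.645 · 7.2/√498
= 1.645 · 7.2/22.3159
= 0.53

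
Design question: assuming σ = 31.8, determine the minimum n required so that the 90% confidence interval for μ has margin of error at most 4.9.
n ≥ 114

For margin E ≤ 4.9:
n ≥ (z* · σ / E)²
n ≥ (1.645 · 31.8 / 4.9)²
n ≥ 113.97

Minimum n = 114 (rounding up)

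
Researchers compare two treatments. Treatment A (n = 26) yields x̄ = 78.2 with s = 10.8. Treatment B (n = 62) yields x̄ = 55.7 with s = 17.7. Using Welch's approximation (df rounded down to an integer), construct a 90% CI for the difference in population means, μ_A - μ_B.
(17.35, 27.65)

Difference: x̄₁ - x̄₂ = 22.50
SE = √(s₁²/n₁ + s₂²/n₂) = √(10.8²/26 + 17.7²/62) = 3.0886
df = 74.37 → 74 (Welch–Satterthwaite, rounded down)
t* = 1.666

CI: 22.50 ± 1.666 · 3.0886 = 22.50 ± 5.15 = (17.35, 27.65)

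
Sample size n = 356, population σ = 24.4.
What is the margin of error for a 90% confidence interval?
Margin of error = 2.13

Margin of error = z* · σ/√n
= 1.645 · 24.4/√356
= 1.645 · 24.4/18.8680
= 2.13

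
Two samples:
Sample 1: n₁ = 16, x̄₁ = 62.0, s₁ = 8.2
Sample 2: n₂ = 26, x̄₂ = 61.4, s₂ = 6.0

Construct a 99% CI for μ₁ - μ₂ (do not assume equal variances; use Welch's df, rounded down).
(-6.01, 7.21)

Difference: x̄₁ - x̄₂ = 0.60
SE = √(s₁²/n₁ + s₂²/n₂) = √(8.2²/16 + 6.0²/26) = 2.3637
df = 24.89 → 24 (Welch–Satterthwaite, rounded down)
t* = 2.797

CI: 0.60 ± 2.797 · 2.3637 = 0.60 ± 6.61 = (-6.01, 7.21)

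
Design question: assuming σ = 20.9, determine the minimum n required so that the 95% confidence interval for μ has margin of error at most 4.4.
n ≥ 87

For margin E ≤ 4.4:
n ≥ (z* · σ / E)²
n ≥ (1.960 · 20.9 / 4.4)²
n ≥ 86.68

Minimum n = 87 (rounding up)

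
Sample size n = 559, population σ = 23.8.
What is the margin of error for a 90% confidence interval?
Margin of error = 1.66

Margin of error = z* · σ/√n
= 1.645 · 23.8/√559
= 1.645 · 23.8/23.6432
= 1.66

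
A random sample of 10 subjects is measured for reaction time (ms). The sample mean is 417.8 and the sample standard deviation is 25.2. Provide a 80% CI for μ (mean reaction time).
(406.78, 428.82)

t-interval (σ unknown):
df = n - 1 = 9
t* = 1.383 for 80% confidence

Margin of error = t* · s/√n = 1.383 · 25.2/√10 = 11.02

CI: (406.78, 428.82)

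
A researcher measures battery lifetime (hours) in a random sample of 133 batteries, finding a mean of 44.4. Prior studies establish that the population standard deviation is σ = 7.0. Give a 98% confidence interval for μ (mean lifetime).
(42.99, 45.81)

z-interval (σ known):
z* = 2.326 for 98% confidence

Margin of error = z* · σ/√n = 2.326 · 7.0/√133 = 1.41

CI: (44.4 - 1.41, 44.4 + 1.41) = (42.99, 45.81)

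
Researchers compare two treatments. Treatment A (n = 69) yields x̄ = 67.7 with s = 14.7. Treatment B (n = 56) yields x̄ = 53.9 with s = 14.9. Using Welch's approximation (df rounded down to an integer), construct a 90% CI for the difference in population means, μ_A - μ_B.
(9.38, 18.22)

Difference: x̄₁ - x̄₂ = 13.80
SE = √(s₁²/n₁ + s₂²/n₂) = √(14.7²/69 + 14.9²/56) = 2.6639
df = 117.11 → 117 (Welch–Satterthwaite, rounded down)
t* = 1.658

CI: 13.80 ± 1.658 · 2.6639 = 13.80 ± 4.42 = (9.38, 18.22)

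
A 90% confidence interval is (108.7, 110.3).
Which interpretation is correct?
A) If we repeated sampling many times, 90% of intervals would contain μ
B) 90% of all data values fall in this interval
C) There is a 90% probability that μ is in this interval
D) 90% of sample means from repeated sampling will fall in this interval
A

A) Correct — this is the frequentist long-run coverage interpretation.
B) Wrong — a CI is about the parameter μ, not individual data values.
C) Wrong — μ is fixed; the randomness lives in the interval, not in μ.
D) Wrong — coverage applies to intervals containing μ, not to future x̄ values.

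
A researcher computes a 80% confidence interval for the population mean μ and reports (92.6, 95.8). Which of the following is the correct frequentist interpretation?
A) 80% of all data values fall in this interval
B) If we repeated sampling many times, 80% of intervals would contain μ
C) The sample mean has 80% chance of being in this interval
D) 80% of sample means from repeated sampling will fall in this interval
B

A) Wrong — a CI is about the parameter μ, not individual data values.
B) Correct — this is the frequentist long-run coverage interpretation.
C) Wrong — x̄ is observed and sits in the interval by construction.
D) Wrong — coverage applies to intervals containing μ, not to future x̄ values.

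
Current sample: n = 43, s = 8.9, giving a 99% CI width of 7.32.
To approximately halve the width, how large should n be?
n ≈ 172

CI width ∝ 1/√n
To reduce width by factor 2, need √n to grow by 2 → need 2² = 4 times as many samples.

Current: n = 43, width = 7.32
New: n = 172, width ≈ 3.54

Width reduced by factor of 7.32/3.54 = 2.07.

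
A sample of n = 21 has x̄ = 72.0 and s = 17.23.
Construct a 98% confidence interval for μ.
(62.49, 81.51)

t-interval (σ unknown):
df = n - 1 = 20
t* = 2.528 for 98% confidence

Margin of error = t* · s/√n = 2.528 · 17.23/√21 = 9.51

CI: (62.49, 81.51)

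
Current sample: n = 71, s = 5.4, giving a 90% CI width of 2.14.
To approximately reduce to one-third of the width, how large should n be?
n ≈ 639

CI width ∝ 1/√n
To reduce width by factor 3, need √n to grow by 3 → need 3² = 9 times as many samples.

Current: n = 71, width = 2.14
New: n = 639, width ≈ 0.70

Width reduced by factor of 2.14/0.70 = 3.06.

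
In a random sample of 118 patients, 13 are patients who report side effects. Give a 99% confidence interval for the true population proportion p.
(0.036, 0.184)

Proportion CI:
p̂ = 13/118 = 0.11017
SE = √(p̂(1-p̂)/n) = √(0.11017 · 0.88983 / 118) = 0.02882

z* = 2.576
Margin = z* · SE = 2.576 · 0.02882 = 0.0742

CI: 0.11017 ± 0.0742 = (0.036, 0.184)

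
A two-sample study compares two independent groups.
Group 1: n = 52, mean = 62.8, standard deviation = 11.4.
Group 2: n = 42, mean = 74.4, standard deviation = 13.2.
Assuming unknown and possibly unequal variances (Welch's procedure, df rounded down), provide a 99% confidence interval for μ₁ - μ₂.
(-18.40, -4.80)

Difference: x̄₁ - x̄₂ = -11.60
SE = √(s₁²/n₁ + s₂²/n₂) = √(11.4²/52 + 13.2²/42) = 2.5783
df = 81.50 → 81 (Welch–Satterthwaite, rounded down)
t* = 2.638

CI: -11.60 ± 2.638 · 2.5783 = -11.60 ± 6.80 = (-18.40, -4.80)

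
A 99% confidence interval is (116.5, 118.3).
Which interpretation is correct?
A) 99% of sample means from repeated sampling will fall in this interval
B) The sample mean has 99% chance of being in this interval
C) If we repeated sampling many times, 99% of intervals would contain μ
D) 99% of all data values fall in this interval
C

A) Wrong — coverage applies to intervals containing μ, not to future x̄ values.
B) Wrong — x̄ is observed and sits in the interval by construction.
C) Correct — this is the frequentist long-run coverage interpretation.
D) Wrong — a CI is about the parameter μ, not individual data values.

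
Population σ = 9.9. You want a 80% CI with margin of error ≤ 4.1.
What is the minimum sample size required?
n ≥ 10

For margin E ≤ 4.1:
n ≥ (z* · σ / E)²
n ≥ (1.282 · 9.9 / 4.1)²
n ≥ 9.58

Minimum n = 10 (rounding up)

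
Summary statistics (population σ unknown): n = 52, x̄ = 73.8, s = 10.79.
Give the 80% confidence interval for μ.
(71.86, 75.74)

t-interval (σ unknown):
df = n - 1 = 51
t* = 1.298 for 80% confidence

Margin of error = t* · s/√n = 1.298 · 10.79/√52 = 1.94

CI: (71.86, 75.74)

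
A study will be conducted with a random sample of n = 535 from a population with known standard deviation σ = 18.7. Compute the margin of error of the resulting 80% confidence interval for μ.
Margin of error = 1.04

Margin of error = z* · σ/√n
= 1.282 · 18.7/√535
= 1.282 · 18.7/23.1301
= 1.04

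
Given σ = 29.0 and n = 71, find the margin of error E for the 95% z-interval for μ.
Margin of error = 6.75

Margin of error = z* · σ/√n
= 1.960 · 29.0/√71
= 1.960 · 29.0/8.4261
= 6.75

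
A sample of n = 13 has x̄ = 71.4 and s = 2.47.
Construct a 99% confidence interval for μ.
(69.31, 73.49)

t-interval (σ unknown):
df = n - 1 = 12
t* = 3.055 for 99% confidence

Margin of error = t* · s/√n = 3.055 · 2.47/√13 = 2.09

CI: (69.31, 73.49)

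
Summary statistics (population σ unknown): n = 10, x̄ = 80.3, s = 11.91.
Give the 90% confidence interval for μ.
(73.40, 87.20)

t-interval (σ unknown):
df = n - 1 = 9
t* = 1.833 for 90% confidence

Margin of error = t* · s/√n = 1.833 · 11.91/√10 = 6.90

CI: (73.40, 87.20)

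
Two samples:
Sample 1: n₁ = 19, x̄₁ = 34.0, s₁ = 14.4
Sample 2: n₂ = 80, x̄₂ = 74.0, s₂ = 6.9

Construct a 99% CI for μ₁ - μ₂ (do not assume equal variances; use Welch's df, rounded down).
(-49.65, -30.35)

Difference: x̄₁ - x̄₂ = -40.00
SE = √(s₁²/n₁ + s₂²/n₂) = √(14.4²/19 + 6.9²/80) = 3.3925
df = 20.00 → 20 (Welch–Satterthwaite, rounded down)
t* = 2.845

CI: -40.00 ± 2.845 · 3.3925 = -40.00 ± 9.65 = (-49.65, -30.35)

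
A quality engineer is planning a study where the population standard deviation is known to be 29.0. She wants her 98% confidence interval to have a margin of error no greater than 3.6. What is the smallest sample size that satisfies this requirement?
n ≥ 352

For margin E ≤ 3.6:
n ≥ (z* · σ / E)²
n ≥ (2.326 · 29.0 / 3.6)²
n ≥ 351.08

Minimum n = 352 (rounding up)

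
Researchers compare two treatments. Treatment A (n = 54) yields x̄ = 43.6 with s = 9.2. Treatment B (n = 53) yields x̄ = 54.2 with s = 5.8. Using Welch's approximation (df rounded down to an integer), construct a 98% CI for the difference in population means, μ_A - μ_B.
(-14.12, -7.08)

Difference: x̄₁ - x̄₂ = -10.60
SE = √(s₁²/n₁ + s₂²/n₂) = √(9.2²/54 + 5.8²/53) = 1.4840
df = 89.63 → 89 (Welch–Satterthwaite, rounded down)
t* = 2.369

CI: -10.60 ± 2.369 · 1.4840 = -10.60 ± 3.52 = (-14.12, -7.08)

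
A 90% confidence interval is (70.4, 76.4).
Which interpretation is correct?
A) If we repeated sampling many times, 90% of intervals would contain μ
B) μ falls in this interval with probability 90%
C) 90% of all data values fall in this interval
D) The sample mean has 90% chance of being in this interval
A

A) Correct — this is the frequentist long-run coverage interpretation.
B) Wrong — μ is fixed; the randomness lives in the interval, not in μ.
C) Wrong — a CI is about the parameter μ, not individual data values.
D) Wrong — x̄ is observed and sits in the interval by construction.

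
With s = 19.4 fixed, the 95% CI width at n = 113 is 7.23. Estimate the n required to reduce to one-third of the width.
n ≈ 1017

CI width ∝ 1/√n
To reduce width by factor 3, need √n to grow by 3 → need 3² = 9 times as many samples.

Current: n = 113, width = 7.23
New: n = 1017, width ≈ 2.39

Width reduced by factor of 7.23/2.39 = 3.03.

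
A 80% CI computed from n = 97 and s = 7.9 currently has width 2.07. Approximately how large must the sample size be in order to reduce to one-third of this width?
n ≈ 873

CI width ∝ 1/√n
To reduce width by factor 3, need √n to grow by 3 → need 3² = 9 times as many samples.

Current: n = 97, width = 2.07
New: n = 873, width ≈ 0.69

Width reduced by factor of 2.07/0.69 = 3.00.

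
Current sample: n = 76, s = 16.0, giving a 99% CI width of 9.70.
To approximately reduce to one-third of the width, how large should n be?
n ≈ 684

CI width ∝ 1/√n
To reduce width by factor 3, need √n to grow by 3 → need 3² = 9 times as many samples.

Current: n = 76, width = 9.70
New: n = 684, width ≈ 3.16

Width reduced by factor of 9.70/3.16 = 3.07.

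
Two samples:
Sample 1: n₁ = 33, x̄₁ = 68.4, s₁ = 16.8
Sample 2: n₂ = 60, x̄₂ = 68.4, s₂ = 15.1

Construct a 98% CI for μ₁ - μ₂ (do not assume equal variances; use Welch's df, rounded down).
(-8.40, 8.40)

Difference: x̄₁ - x̄₂ = 0.00
SE = √(s₁²/n₁ + s₂²/n₂) = √(16.8²/33 + 15.1²/60) = 3.5147
df = 60.30 → 60 (Welch–Satterthwaite, rounded down)
t* = 2.390

CI: 0.00 ± 2.390 · 3.5147 = 0.00 ± 8.40 = (-8.40, 8.40)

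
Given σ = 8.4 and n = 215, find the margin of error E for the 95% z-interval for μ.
Margin of error = 1.12

Margin of error = z* · σ/√n
= 1.960 · 8.4/√215
= 1.960 · 8.4/14.6629
= 1.12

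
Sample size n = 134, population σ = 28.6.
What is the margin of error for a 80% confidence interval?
Margin of error = 3.17

Margin of error = z* · σ/√n
= 1.282 · 28.6/√134
= 1.282 · 28.6/11.5758
= 3.17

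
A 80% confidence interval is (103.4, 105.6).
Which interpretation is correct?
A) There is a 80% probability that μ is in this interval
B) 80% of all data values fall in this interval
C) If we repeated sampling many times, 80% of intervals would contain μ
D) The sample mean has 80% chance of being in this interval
C

A) Wrong — μ is fixed; the randomness lives in the interval, not in μ.
B) Wrong — a CI is about the parameter μ, not individual data values.
C) Correct — this is the frequentist long-run coverage interpretation.
D) Wrong — x̄ is observed and sits in the interval by construction.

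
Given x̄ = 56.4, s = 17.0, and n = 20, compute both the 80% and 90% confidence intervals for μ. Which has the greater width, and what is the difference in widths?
90% CI is wider by 3.04

df = 19
80% CI: t* = 1.328, (51.35, 61.45), width = 2 · t* · s/√n = 10.10
90% CI: t* = 1.729, (49.83, 62.97), width = 2 · t* · s/√n = 13.14

The 90% CI is wider by 13.14 - 10.10 = 3.04.
Higher confidence requires a wider interval.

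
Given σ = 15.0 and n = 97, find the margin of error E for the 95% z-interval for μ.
Margin of error = 2.99

Margin of error = z* · σ/√n
= 1.960 · 15.0/√97
= 1.960 · 15.0/9.8489
= 2.99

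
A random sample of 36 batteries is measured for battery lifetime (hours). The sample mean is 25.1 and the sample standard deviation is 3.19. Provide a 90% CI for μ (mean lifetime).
(24.20, 26.00)

t-interval (σ unknown):
df = n - 1 = 35
t* = 1.690 for 90% confidence

Margin of error = t* · s/√n = 1.690 · 3.19/√36 = 0.90

CI: (24.20, 26.00)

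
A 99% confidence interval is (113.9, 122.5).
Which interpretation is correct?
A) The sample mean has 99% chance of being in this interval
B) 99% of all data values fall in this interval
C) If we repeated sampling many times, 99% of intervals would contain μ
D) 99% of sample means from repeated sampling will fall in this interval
C

A) Wrong — x̄ is observed and sits in the interval by construction.
B) Wrong — a CI is about the parameter μ, not individual data values.
C) Correct — this is the frequentist long-run coverage interpretation.
D) Wrong — coverage applies to intervals containing μ, not to future x̄ values.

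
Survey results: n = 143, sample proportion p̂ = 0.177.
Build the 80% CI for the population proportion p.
(0.136, 0.218)

Proportion CI:
SE = √(p̂(1-p̂)/n) = √(0.177 · 0.823 / 143) = 0.03192

z* = 1.282
Margin = z* · SE = 1.282 · 0.03192 = 0.0409

CI: 0.177 ± 0.0409 = (0.136, 0.218)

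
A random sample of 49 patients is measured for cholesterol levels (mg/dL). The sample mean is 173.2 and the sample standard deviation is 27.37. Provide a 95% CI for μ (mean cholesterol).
(165.34, 181.06)

t-interval (σ unknown):
df = n - 1 = 48
t* = 2.011 for 95% confidence

Margin of error = t* · s/√n = 2.011 · 27.37/√49 = 7.86

CI: (165.34, 181.06)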